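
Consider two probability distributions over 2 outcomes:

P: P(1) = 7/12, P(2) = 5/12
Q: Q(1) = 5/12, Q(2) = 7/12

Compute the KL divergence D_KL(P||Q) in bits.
0.0809 bits

D_KL(P||Q) = Σ P(x) log₂(P(x)/Q(x))

Computing term by term:
  P(1)·log₂(P(1)/Q(1)) = (7/12)·log₂((7/12)/(5/12)) = 0.28317
  P(2)·log₂(P(2)/Q(2)) = (5/12)·log₂((5/12)/(7/12)) = -0.20226

D_KL(P||Q) = 0.28317 - 0.20226 = 0.08091 ≈ 0.0809 bits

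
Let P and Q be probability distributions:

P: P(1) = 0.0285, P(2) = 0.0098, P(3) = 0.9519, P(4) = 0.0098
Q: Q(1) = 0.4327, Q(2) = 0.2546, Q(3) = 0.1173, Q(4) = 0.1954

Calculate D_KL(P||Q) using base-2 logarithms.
2.6751 bits

D_KL(P||Q) = Σ P(x) log₂(P(x)/Q(x))

Computing term by term:
  P(1)·log₂(P(1)/Q(1)) = 0.0285·log₂(0.0285/0.4327) = -0.11184
  P(2)·log₂(P(2)/Q(2)) = 0.0098·log₂(0.0098/0.2546) = -0.04605
  P(3)·log₂(P(3)/Q(3)) = 0.9519·log₂(0.9519/0.1173) = 2.87532
  P(4)·log₂(P(4)/Q(4)) = 0.0098·log₂(0.0098/0.1954) = -0.04231

D_KL(P||Q) = -0.11184 - 0.04605 + 2.87532 - 0.04231 = 2.67512 ≈ 2.6751 bits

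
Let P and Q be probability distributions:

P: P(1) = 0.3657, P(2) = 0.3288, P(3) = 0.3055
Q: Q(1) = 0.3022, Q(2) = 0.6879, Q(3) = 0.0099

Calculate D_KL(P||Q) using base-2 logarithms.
1.2619 bits

D_KL(P||Q) = Σ P(x) log₂(P(x)/Q(x))

Computing term by term:
  P(1)·log₂(P(1)/Q(1)) = 0.3657·log₂(0.3657/0.3022) = 0.10062
  P(2)·log₂(P(2)/Q(2)) = 0.3288·log₂(0.3288/0.6879) = -0.35017
  P(3)·log₂(P(3)/Q(3)) = 0.3055·log₂(0.3055/0.0099) = 1.51149

D_KL(P||Q) = 0.10062 - 0.35017 + 1.51149 = 1.26194 ≈ 1.2619 bits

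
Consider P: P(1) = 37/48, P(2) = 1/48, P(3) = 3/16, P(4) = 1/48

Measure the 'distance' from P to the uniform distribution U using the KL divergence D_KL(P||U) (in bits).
1.0250 bits

U(i) = 1/4 for all i

D_KL(P||U) = Σ P(x) log₂(P(x) / (1/4))
           = Σ P(x) log₂(P(x)) + log₂(4)
           = log₂(4) - H(P)

H(P) = -Σ P(x) log₂(P(x)):
  -P(1)·log₂(P(1)) = -(37/48)·log₂(37/48) = 0.28945
  -P(2)·log₂(P(2)) = -(1/48)·log₂(1/48) = 0.11635
  -P(3)·log₂(P(3)) = -(3/16)·log₂(3/16) = 0.45282
  -P(4)·log₂(P(4)) = -(1/48)·log₂(1/48) = 0.11635
H(P) = 0.28945 + 0.11635 + 0.45282 + 0.11635 = 0.97497 bits

log₂(4) = 2.00000 bits

D_KL(P||U) = 2.00000 - 0.97497 = 1.02503 ≈ 1.0250 bits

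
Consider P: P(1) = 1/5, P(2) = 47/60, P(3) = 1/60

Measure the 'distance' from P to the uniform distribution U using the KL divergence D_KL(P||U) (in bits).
0.7462 bits

U(i) = 1/3 for all i

D_KL(P||U) = Σ P(x) log₂(P(x) / (1/3))
           = Σ P(x) log₂(P(x)) + log₂(3)
           = log₂(3) - H(P)

H(P) = -Σ P(x) log₂(P(x)):
  -P(1)·log₂(P(1)) = -(1/5)·log₂(1/5) = 0.46439
  -P(2)·log₂(P(2)) = -(47/60)·log₂(47/60) = 0.27597
  -P(3)·log₂(P(3)) = -(1/60)·log₂(1/60) = 0.09845
H(P) = 0.46439 + 0.27597 + 0.09845 = 0.83881 bits

log₂(3) = 1.58496 bits

D_KL(P||U) = 1.58496 - 0.83881 = 0.74615 ≈ 0.7462 bits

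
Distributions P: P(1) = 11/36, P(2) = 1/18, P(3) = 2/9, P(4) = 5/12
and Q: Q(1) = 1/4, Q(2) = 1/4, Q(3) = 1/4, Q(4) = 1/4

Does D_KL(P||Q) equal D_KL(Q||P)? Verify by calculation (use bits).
D_KL(P||Q) = 0.2372 bits, D_KL(Q||P) = 0.3283 bits. No — D_KL(P||Q) ≠ D_KL(Q||P) for this pair.

D_KL(P||Q) = Σ P(x) log₂(P(x)/Q(x))

Computing term by term:
  P(1)·log₂(P(1)/Q(1)) = (11/36)·log₂((11/36)/(1/4)) = 0.08846
  P(2)·log₂(P(2)/Q(2)) = (1/18)·log₂((1/18)/(1/4)) = -0.12055
  P(3)·log₂(P(3)/Q(3)) = (2/9)·log₂((2/9)/(1/4)) = -0.03776
  P(4)·log₂(P(4)/Q(4)) = (5/12)·log₂((5/12)/(1/4)) = 0.30707

D_KL(P||Q) = 0.08846 - 0.12055 - 0.03776 + 0.30707 = 0.23722 ≈ 0.2372 bits

D_KL(Q||P) = Σ Q(x) log₂(Q(x)/P(x))

Computing term by term:
  Q(1)·log₂(Q(1)/P(1)) = (1/4)·log₂((1/4)/(11/36)) = -0.07238
  Q(2)·log₂(Q(2)/P(2)) = (1/4)·log₂((1/4)/(1/18)) = 0.54248
  Q(3)·log₂(Q(3)/P(3)) = (1/4)·log₂((1/4)/(2/9)) = 0.04248
  Q(4)·log₂(Q(4)/P(4)) = (1/4)·log₂((1/4)/(5/12)) = -0.18424

D_KL(Q||P) = -0.07238 + 0.54248 + 0.04248 - 0.18424 = 0.32834 ≈ 0.3283 bits

These are NOT equal (difference: 0.0911 bits). KL divergence is asymmetric: D_KL(P||Q) ≠ D_KL(Q||P) in general.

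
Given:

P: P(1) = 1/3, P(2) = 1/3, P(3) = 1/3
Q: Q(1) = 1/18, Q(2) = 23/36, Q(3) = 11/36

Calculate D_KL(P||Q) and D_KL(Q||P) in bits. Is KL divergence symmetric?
D_KL(P||Q) = 0.5906 bits, D_KL(Q||P) = 0.4177 bits. No, KL divergence is not symmetric.

D_KL(P||Q) = Σ P(x) log₂(P(x)/Q(x))

Computing term by term:
  P(1)·log₂(P(1)/Q(1)) = (1/3)·log₂((1/3)/(1/18)) = 0.86165
  P(2)·log₂(P(2)/Q(2)) = (1/3)·log₂((1/3)/(23/36)) = -0.31287
  P(3)·log₂(P(3)/Q(3)) = (1/3)·log₂((1/3)/(11/36)) = 0.04184

D_KL(P||Q) = 0.86165 - 0.31287 + 0.04184 = 0.59062 ≈ 0.5906 bits

D_KL(Q||P) = Σ Q(x) log₂(Q(x)/P(x))

Computing term by term:
  Q(1)·log₂(Q(1)/P(1)) = (1/18)·log₂((1/18)/(1/3)) = -0.14361
  Q(2)·log₂(Q(2)/P(2)) = (23/36)·log₂((23/36)/(1/3)) = 0.59966
  Q(3)·log₂(Q(3)/P(3)) = (11/36)·log₂((11/36)/(1/3)) = -0.03836

D_KL(Q||P) = -0.14361 + 0.59966 - 0.03836 = 0.41769 ≈ 0.4177 bits

These are NOT equal (difference: 0.1729 bits). KL divergence is asymmetric: D_KL(P||Q) ≠ D_KL(Q||P) in general.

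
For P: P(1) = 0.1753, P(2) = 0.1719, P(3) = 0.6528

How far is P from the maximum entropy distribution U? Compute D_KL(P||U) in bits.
0.3062 bits

U(i) = 1/3 for all i

D_KL(P||U) = Σ P(x) log₂(P(x) / (1/3))
           = Σ P(x) log₂(P(x)) + log₂(3)
           = log₂(3) - H(P)

H(P) = -Σ P(x) log₂(P(x)):
  -P(1)·log₂(P(1)) = -(0.1753)·log₂(0.1753) = 0.44037
  -P(2)·log₂(P(2)) = -(0.1719)·log₂(0.1719) = 0.43669
  -P(3)·log₂(P(3)) = -(0.6528)·log₂(0.6528) = 0.40166
H(P) = 0.44037 + 0.43669 + 0.40166 = 1.27872 bits

log₂(3) = 1.58496 bits

D_KL(P||U) = 1.58496 - 1.27872 = 0.30624 ≈ 0.3062 bits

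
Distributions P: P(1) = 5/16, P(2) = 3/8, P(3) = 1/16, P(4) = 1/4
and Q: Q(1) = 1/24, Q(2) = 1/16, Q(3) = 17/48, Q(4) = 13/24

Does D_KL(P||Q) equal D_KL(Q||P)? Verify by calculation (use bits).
D_KL(P||Q) = 1.4425 bits, D_KL(Q||P) = 1.2078 bits. No — D_KL(P||Q) ≠ D_KL(Q||P) for this pair.

D_KL(P||Q) = Σ P(x) log₂(P(x)/Q(x))

Computing term by term:
  P(1)·log₂(P(1)/Q(1)) = (5/16)·log₂((5/16)/(1/24)) = 0.90840
  P(2)·log₂(P(2)/Q(2)) = (3/8)·log₂((3/8)/(1/16)) = 0.96936
  P(3)·log₂(P(3)/Q(3)) = (1/16)·log₂((1/16)/(17/48)) = -0.15641
  P(4)·log₂(P(4)/Q(4)) = (1/4)·log₂((1/4)/(13/24)) = -0.27887

D_KL(P||Q) = 0.90840 + 0.96936 - 0.15641 - 0.27887 = 1.44248 ≈ 1.4425 bits

D_KL(Q||P) = Σ Q(x) log₂(Q(x)/P(x))

Computing term by term:
  Q(1)·log₂(Q(1)/P(1)) = (1/24)·log₂((1/24)/(5/16)) = -0.12112
  Q(2)·log₂(Q(2)/P(2)) = (1/16)·log₂((1/16)/(3/8)) = -0.16156
  Q(3)·log₂(Q(3)/P(3)) = (17/48)·log₂((17/48)/(1/16)) = 0.88630
  Q(4)·log₂(Q(4)/P(4)) = (13/24)·log₂((13/24)/(1/4)) = 0.60422

D_KL(Q||P) = -0.12112 - 0.16156 + 0.88630 + 0.60422 = 1.20784 ≈ 1.2078 bits

These are NOT equal (difference: 0.2347 bits). KL divergence is asymmetric: D_KL(P||Q) ≠ D_KL(Q||P) in general.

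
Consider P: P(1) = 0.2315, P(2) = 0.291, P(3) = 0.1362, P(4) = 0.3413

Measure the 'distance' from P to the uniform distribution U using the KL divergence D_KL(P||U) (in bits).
0.0720 bits

U(i) = 1/4 for all i

D_KL(P||U) = Σ P(x) log₂(P(x) / (1/4))
           = Σ P(x) log₂(P(x)) + log₂(4)
           = log₂(4) - H(P)

H(P) = -Σ P(x) log₂(P(x)):
  -P(1)·log₂(P(1)) = -(0.2315)·log₂(0.2315) = 0.48868
  -P(2)·log₂(P(2)) = -(0.291)·log₂(0.291) = 0.51824
  -P(3)·log₂(P(3)) = -(0.1362)·log₂(0.1362) = 0.39174
  -P(4)·log₂(P(4)) = -(0.3413)·log₂(0.3413) = 0.52932
H(P) = 0.48868 + 0.51824 + 0.39174 + 0.52932 = 1.92798 bits

log₂(4) = 2.00000 bits

D_KL(P||U) = 2.00000 - 1.92798 = 0.07202 ≈ 0.0720 bits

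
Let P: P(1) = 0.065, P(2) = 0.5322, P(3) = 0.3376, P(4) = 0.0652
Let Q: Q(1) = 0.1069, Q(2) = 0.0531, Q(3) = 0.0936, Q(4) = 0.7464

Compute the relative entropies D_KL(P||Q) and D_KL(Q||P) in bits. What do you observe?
D_KL(P||Q) = 2.1185 bits, D_KL(Q||P) = 2.3520 bits. The two directions give different values (D_KL(Q||P) exceeds D_KL(P||Q) by 0.2335 bits): KL divergence is asymmetric.

D_KL(P||Q) = Σ P(x) log₂(P(x)/Q(x))

Computing term by term:
  P(1)·log₂(P(1)/Q(1)) = 0.065·log₂(0.065/0.1069) = -0.04665
  P(2)·log₂(P(2)/Q(2)) = 0.5322·log₂(0.5322/0.0531) = 1.76966
  P(3)·log₂(P(3)/Q(3)) = 0.3376·log₂(0.3376/0.0936) = 0.62481
  P(4)·log₂(P(4)/Q(4)) = 0.0652·log₂(0.0652/0.7464) = -0.22931

D_KL(P||Q) = -0.04665 + 1.76966 + 0.62481 - 0.22931 = 2.11851 ≈ 2.1185 bits

D_KL(Q||P) = Σ Q(x) log₂(Q(x)/P(x))

Computing term by term:
  Q(1)·log₂(Q(1)/P(1)) = 0.1069·log₂(0.1069/0.065) = 0.07673
  Q(2)·log₂(Q(2)/P(2)) = 0.0531·log₂(0.0531/0.5322) = -0.17657
  Q(3)·log₂(Q(3)/P(3)) = 0.0936·log₂(0.0936/0.3376) = -0.17323
  Q(4)·log₂(Q(4)/P(4)) = 0.7464·log₂(0.7464/0.0652) = 2.62509

D_KL(Q||P) = 0.07673 - 0.17657 - 0.17323 + 2.62509 = 2.35202 ≈ 2.3520 bits

These are NOT equal (difference: 0.2335 bits). KL divergence is asymmetric: D_KL(P||Q) ≠ D_KL(Q||P) in general.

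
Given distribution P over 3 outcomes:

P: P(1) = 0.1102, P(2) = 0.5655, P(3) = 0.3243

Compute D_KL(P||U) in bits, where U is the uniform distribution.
0.2424 bits

U(i) = 1/3 for all i

D_KL(P||U) = Σ P(x) log₂(P(x) / (1/3))
           = Σ P(x) log₂(P(x)) + log₂(3)
           = log₂(3) - H(P)

H(P) = -Σ P(x) log₂(P(x)):
  -P(1)·log₂(P(1)) = -(0.1102)·log₂(0.1102) = 0.35063
  -P(2)·log₂(P(2)) = -(0.5655)·log₂(0.5655) = 0.46507
  -P(3)·log₂(P(3)) = -(0.3243)·log₂(0.3243) = 0.52686
H(P) = 0.35063 + 0.46507 + 0.52686 = 1.34256 bits

log₂(3) = 1.58496 bits

D_KL(P||U) = 1.58496 - 1.34256 = 0.24240 ≈ 0.2424 bits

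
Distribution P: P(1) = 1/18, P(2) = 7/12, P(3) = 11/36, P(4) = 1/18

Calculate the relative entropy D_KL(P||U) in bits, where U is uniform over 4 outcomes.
0.5604 bits

U(i) = 1/4 for all i

D_KL(P||U) = Σ P(x) log₂(P(x) / (1/4))
           = Σ P(x) log₂(P(x)) + log₂(4)
           = log₂(4) - H(P)

H(P) = -Σ P(x) log₂(P(x)):
  -P(1)·log₂(P(1)) = -(1/18)·log₂(1/18) = 0.23166
  -P(2)·log₂(P(2)) = -(7/12)·log₂(7/12) = 0.45360
  -P(3)·log₂(P(3)) = -(11/36)·log₂(11/36) = 0.52265
  -P(4)·log₂(P(4)) = -(1/18)·log₂(1/18) = 0.23166
H(P) = 0.23166 + 0.45360 + 0.52265 + 0.23166 = 1.43957 bits

log₂(4) = 2.00000 bits

D_KL(P||U) = 2.00000 - 1.43957 = 0.56043 ≈ 0.5604 bits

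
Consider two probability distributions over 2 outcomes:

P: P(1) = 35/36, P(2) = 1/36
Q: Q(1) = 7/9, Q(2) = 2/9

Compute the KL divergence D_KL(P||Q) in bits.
0.2297 bits

D_KL(P||Q) = Σ P(x) log₂(P(x)/Q(x))

Computing term by term:
  P(1)·log₂(P(1)/Q(1)) = (35/36)·log₂((35/36)/(7/9)) = 0.31299
  P(2)·log₂(P(2)/Q(2)) = (1/36)·log₂((1/36)/(2/9)) = -0.08333

D_KL(P||Q) = 0.31299 - 0.08333 = 0.22966 ≈ 0.2297 bits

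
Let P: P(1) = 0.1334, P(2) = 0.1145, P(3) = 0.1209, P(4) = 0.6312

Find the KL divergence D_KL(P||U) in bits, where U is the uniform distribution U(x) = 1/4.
0.4668 bits

U(i) = 1/4 for all i

D_KL(P||U) = Σ P(x) log₂(P(x) / (1/4))
           = Σ P(x) log₂(P(x)) + log₂(4)
           = log₂(4) - H(P)

H(P) = -Σ P(x) log₂(P(x)):
  -P(1)·log₂(P(1)) = -(0.1334)·log₂(0.1334) = 0.38768
  -P(2)·log₂(P(2)) = -(0.1145)·log₂(0.1145) = 0.35799
  -P(3)·log₂(P(3)) = -(0.1209)·log₂(0.1209) = 0.36852
  -P(4)·log₂(P(4)) = -(0.6312)·log₂(0.6312) = 0.41901
H(P) = 0.38768 + 0.35799 + 0.36852 + 0.41901 = 1.53320 bits

log₂(4) = 2.00000 bits

D_KL(P||U) = 2.00000 - 1.53320 = 0.46680 ≈ 0.4668 bits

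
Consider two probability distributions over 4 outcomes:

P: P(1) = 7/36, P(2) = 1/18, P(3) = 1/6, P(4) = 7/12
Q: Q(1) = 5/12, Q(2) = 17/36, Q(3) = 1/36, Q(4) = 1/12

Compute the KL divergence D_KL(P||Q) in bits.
1.6831 bits

D_KL(P||Q) = Σ P(x) log₂(P(x)/Q(x))

Computing term by term:
  P(1)·log₂(P(1)/Q(1)) = (7/36)·log₂((7/36)/(5/12)) = -0.21380
  P(2)·log₂(P(2)/Q(2)) = (1/18)·log₂((1/18)/(17/36)) = -0.17153
  P(3)·log₂(P(3)/Q(3)) = (1/6)·log₂((1/6)/(1/36)) = 0.43083
  P(4)·log₂(P(4)/Q(4)) = (7/12)·log₂((7/12)/(1/12)) = 1.63762

D_KL(P||Q) = -0.21380 - 0.17153 + 0.43083 + 1.63762 = 1.68312 ≈ 1.6831 bits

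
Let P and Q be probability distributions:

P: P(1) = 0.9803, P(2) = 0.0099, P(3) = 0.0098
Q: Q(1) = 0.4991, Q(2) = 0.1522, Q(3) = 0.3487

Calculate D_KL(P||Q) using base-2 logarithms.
0.8652 bits

D_KL(P||Q) = Σ P(x) log₂(P(x)/Q(x))

Computing term by term:
  P(1)·log₂(P(1)/Q(1)) = 0.9803·log₂(0.9803/0.4991) = 0.95471
  P(2)·log₂(P(2)/Q(2)) = 0.0099·log₂(0.0099/0.1522) = -0.03903
  P(3)·log₂(P(3)/Q(3)) = 0.0098·log₂(0.0098/0.3487) = -0.05050

D_KL(P||Q) = 0.95471 - 0.03903 - 0.05050 = 0.86518 ≈ 0.8652 bits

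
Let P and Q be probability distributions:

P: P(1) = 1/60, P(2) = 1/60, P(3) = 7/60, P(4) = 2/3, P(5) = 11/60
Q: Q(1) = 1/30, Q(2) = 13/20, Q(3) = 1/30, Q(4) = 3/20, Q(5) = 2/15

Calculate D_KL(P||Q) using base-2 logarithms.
1.6250 bits

D_KL(P||Q) = Σ P(x) log₂(P(x)/Q(x))

Computing term by term:
  P(1)·log₂(P(1)/Q(1)) = (1/60)·log₂((1/60)/(1/30)) = -0.01667
  P(2)·log₂(P(2)/Q(2)) = (1/60)·log₂((1/60)/(13/20)) = -0.08809
  P(3)·log₂(P(3)/Q(3)) = (7/60)·log₂((7/60)/(1/30)) = 0.21086
  P(4)·log₂(P(4)/Q(4)) = (2/3)·log₂((2/3)/(3/20)) = 1.43467
  P(5)·log₂(P(5)/Q(5)) = (11/60)·log₂((11/60)/(2/15)) = 0.08423

D_KL(P||Q) = -0.01667 - 0.08809 + 0.21086 + 1.43467 + 0.08423 = 1.62500 ≈ 1.6250 bits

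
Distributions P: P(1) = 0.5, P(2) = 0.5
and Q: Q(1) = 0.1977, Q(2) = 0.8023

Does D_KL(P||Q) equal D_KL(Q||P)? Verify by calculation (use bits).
D_KL(P||Q) = 0.3282 bits, D_KL(Q||P) = 0.2827 bits. No — D_KL(P||Q) ≠ D_KL(Q||P) for this pair.

D_KL(P||Q) = Σ P(x) log₂(P(x)/Q(x))

Computing term by term:
  P(1)·log₂(P(1)/Q(1)) = 0.5·log₂(0.5/0.1977) = 0.66931
  P(2)·log₂(P(2)/Q(2)) = 0.5·log₂(0.5/0.8023) = -0.34111

D_KL(P||Q) = 0.66931 - 0.34111 = 0.32820 ≈ 0.3282 bits

D_KL(Q||P) = Σ Q(x) log₂(Q(x)/P(x))

Computing term by term:
  Q(1)·log₂(Q(1)/P(1)) = 0.1977·log₂(0.1977/0.5) = -0.26464
  Q(2)·log₂(Q(2)/P(2)) = 0.8023·log₂(0.8023/0.5) = 0.54734

D_KL(Q||P) = -0.26464 + 0.54734 = 0.28270 ≈ 0.2827 bits

These are NOT equal (difference: 0.0455 bits). KL divergence is asymmetric: D_KL(P||Q) ≠ D_KL(Q||P) in general.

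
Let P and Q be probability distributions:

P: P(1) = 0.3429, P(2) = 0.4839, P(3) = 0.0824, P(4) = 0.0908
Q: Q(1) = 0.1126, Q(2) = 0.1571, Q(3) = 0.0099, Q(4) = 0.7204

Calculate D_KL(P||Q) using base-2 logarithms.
1.3169 bits

D_KL(P||Q) = Σ P(x) log₂(P(x)/Q(x))

Computing term by term:
  P(1)·log₂(P(1)/Q(1)) = 0.3429·log₂(0.3429/0.1126) = 0.55090
  P(2)·log₂(P(2)/Q(2)) = 0.4839·log₂(0.4839/0.1571) = 0.78538
  P(3)·log₂(P(3)/Q(3)) = 0.0824·log₂(0.0824/0.0099) = 0.25191
  P(4)·log₂(P(4)/Q(4)) = 0.0908·log₂(0.0908/0.7204) = -0.27131

D_KL(P||Q) = 0.55090 + 0.78538 + 0.25191 - 0.27131 = 1.31688 ≈ 1.3169 bits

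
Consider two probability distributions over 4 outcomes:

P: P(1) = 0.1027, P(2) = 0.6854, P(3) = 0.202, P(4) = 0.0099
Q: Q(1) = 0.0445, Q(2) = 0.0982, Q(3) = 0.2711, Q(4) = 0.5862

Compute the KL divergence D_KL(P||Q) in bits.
1.9012 bits

D_KL(P||Q) = Σ P(x) log₂(P(x)/Q(x))

Computing term by term:
  P(1)·log₂(P(1)/Q(1)) = 0.1027·log₂(0.1027/0.0445) = 0.12391
  P(2)·log₂(P(2)/Q(2)) = 0.6854·log₂(0.6854/0.0982) = 1.92128
  P(3)·log₂(P(3)/Q(3)) = 0.202·log₂(0.202/0.2711) = -0.08574
  P(4)·log₂(P(4)/Q(4)) = 0.0099·log₂(0.0099/0.5862) = -0.05829

D_KL(P||Q) = 0.12391 + 1.92128 - 0.08574 - 0.05829 = 1.90116 ≈ 1.9012 bits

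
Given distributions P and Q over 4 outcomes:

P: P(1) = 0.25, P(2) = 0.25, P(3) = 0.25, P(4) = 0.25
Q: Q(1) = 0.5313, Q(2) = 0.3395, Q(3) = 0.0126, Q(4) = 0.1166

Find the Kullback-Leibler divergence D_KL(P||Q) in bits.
0.9704 bits

D_KL(P||Q) = Σ P(x) log₂(P(x)/Q(x))

Computing term by term:
  P(1)·log₂(P(1)/Q(1)) = 0.25·log₂(0.25/0.5313) = -0.27190
  P(2)·log₂(P(2)/Q(2)) = 0.25·log₂(0.25/0.3395) = -0.11037
  P(3)·log₂(P(3)/Q(3)) = 0.25·log₂(0.25/0.0126) = 1.07761
  P(4)·log₂(P(4)/Q(4)) = 0.25·log₂(0.25/0.1166) = 0.27509

D_KL(P||Q) = -0.27190 - 0.11037 + 1.07761 + 0.27509 = 0.97043 ≈ 0.9704 bits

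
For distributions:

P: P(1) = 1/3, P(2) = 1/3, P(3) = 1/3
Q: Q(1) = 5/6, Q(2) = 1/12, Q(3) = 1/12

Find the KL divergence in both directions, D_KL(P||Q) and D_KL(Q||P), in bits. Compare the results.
D_KL(P||Q) = 0.8927 bits, D_KL(Q||P) = 0.7683 bits. D_KL(P||Q) is larger than D_KL(Q||P) by 0.1244 bits; the two directions differ.

D_KL(P||Q) = Σ P(x) log₂(P(x)/Q(x))

Computing term by term:
  P(1)·log₂(P(1)/Q(1)) = (1/3)·log₂((1/3)/(5/6)) = -0.44064
  P(2)·log₂(P(2)/Q(2)) = (1/3)·log₂((1/3)/(1/12)) = 0.66667
  P(3)·log₂(P(3)/Q(3)) = (1/3)·log₂((1/3)/(1/12)) = 0.66667

D_KL(P||Q) = -0.44064 + 0.66667 + 0.66667 = 0.89270 ≈ 0.8927 bits

D_KL(Q||P) = Σ Q(x) log₂(Q(x)/P(x))

Computing term by term:
  Q(1)·log₂(Q(1)/P(1)) = (5/6)·log₂((5/6)/(1/3)) = 1.10161
  Q(2)·log₂(Q(2)/P(2)) = (1/12)·log₂((1/12)/(1/3)) = -0.16667
  Q(3)·log₂(Q(3)/P(3)) = (1/12)·log₂((1/12)/(1/3)) = -0.16667

D_KL(Q||P) = 1.10161 - 0.16667 - 0.16667 = 0.76827 ≈ 0.7683 bits

These are NOT equal (difference: 0.1244 bits). KL divergence is asymmetric: D_KL(P||Q) ≠ D_KL(Q||P) in general.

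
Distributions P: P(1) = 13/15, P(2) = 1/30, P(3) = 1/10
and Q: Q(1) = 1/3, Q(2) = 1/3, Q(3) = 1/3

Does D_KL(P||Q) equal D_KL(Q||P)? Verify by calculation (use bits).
D_KL(P||Q) = 0.9103 bits, D_KL(Q||P) = 1.2268 bits. No — D_KL(P||Q) ≠ D_KL(Q||P) for this pair.

D_KL(P||Q) = Σ P(x) log₂(P(x)/Q(x))

Computing term by term:
  P(1)·log₂(P(1)/Q(1)) = (13/15)·log₂((13/15)/(1/3)) = 1.19471
  P(2)·log₂(P(2)/Q(2)) = (1/30)·log₂((1/30)/(1/3)) = -0.11073
  P(3)·log₂(P(3)/Q(3)) = (1/10)·log₂((1/10)/(1/3)) = -0.17370

D_KL(P||Q) = 1.19471 - 0.11073 - 0.17370 = 0.91028 ≈ 0.9103 bits

D_KL(Q||P) = Σ Q(x) log₂(Q(x)/P(x))

Computing term by term:
  Q(1)·log₂(Q(1)/P(1)) = (1/3)·log₂((1/3)/(13/15)) = -0.45950
  Q(2)·log₂(Q(2)/P(2)) = (1/3)·log₂((1/3)/(1/30)) = 1.10731
  Q(3)·log₂(Q(3)/P(3)) = (1/3)·log₂((1/3)/(1/10)) = 0.57899

D_KL(Q||P) = -0.45950 + 1.10731 + 0.57899 = 1.22680 ≈ 1.2268 bits

These are NOT equal (difference: 0.3165 bits). KL divergence is asymmetric: D_KL(P||Q) ≠ D_KL(Q||P) in general.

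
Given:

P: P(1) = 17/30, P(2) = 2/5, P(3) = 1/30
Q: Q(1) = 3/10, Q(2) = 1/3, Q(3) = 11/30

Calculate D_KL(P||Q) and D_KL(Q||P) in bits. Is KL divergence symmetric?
D_KL(P||Q) = 0.5098 bits, D_KL(Q||P) = 0.9055 bits. No, KL divergence is not symmetric.

D_KL(P||Q) = Σ P(x) log₂(P(x)/Q(x))

Computing term by term:
  P(1)·log₂(P(1)/Q(1)) = (17/30)·log₂((17/30)/(3/10)) = 0.51994
  P(2)·log₂(P(2)/Q(2)) = (2/5)·log₂((2/5)/(1/3)) = 0.10521
  P(3)·log₂(P(3)/Q(3)) = (1/30)·log₂((1/30)/(11/30)) = -0.11531

D_KL(P||Q) = 0.51994 + 0.10521 - 0.11531 = 0.50984 ≈ 0.5098 bits

D_KL(Q||P) = Σ Q(x) log₂(Q(x)/P(x))

Computing term by term:
  Q(1)·log₂(Q(1)/P(1)) = (3/10)·log₂((3/10)/(17/30)) = -0.27526
  Q(2)·log₂(Q(2)/P(2)) = (1/3)·log₂((1/3)/(2/5)) = -0.08768
  Q(3)·log₂(Q(3)/P(3)) = (11/30)·log₂((11/30)/(1/30)) = 1.26846

D_KL(Q||P) = -0.27526 - 0.08768 + 1.26846 = 0.90552 ≈ 0.9055 bits

These are NOT equal (difference: 0.3957 bits). KL divergence is asymmetric: D_KL(P||Q) ≠ D_KL(Q||P) in general.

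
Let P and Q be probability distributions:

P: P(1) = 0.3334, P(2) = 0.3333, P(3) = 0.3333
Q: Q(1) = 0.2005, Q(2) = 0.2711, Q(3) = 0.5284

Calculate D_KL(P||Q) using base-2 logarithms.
0.1223 bits

D_KL(P||Q) = Σ P(x) log₂(P(x)/Q(x))

Computing term by term:
  P(1)·log₂(P(1)/Q(1)) = 0.3334·log₂(0.3334/0.2005) = 0.24460
  P(2)·log₂(P(2)/Q(2)) = 0.3333·log₂(0.3333/0.2711) = 0.09932
  P(3)·log₂(P(3)/Q(3)) = 0.3333·log₂(0.3333/0.5284) = -0.22158

D_KL(P||Q) = 0.24460 + 0.09932 - 0.22158 = 0.12234 ≈ 0.1223 bits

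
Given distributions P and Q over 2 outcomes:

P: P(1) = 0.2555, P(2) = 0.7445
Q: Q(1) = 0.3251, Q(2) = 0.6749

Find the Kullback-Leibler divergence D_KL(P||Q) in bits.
0.0166 bits

D_KL(P||Q) = Σ P(x) log₂(P(x)/Q(x))

Computing term by term:
  P(1)·log₂(P(1)/Q(1)) = 0.2555·log₂(0.2555/0.3251) = -0.08880
  P(2)·log₂(P(2)/Q(2)) = 0.7445·log₂(0.7445/0.6749) = 0.10542

D_KL(P||Q) = -0.08880 + 0.10542 = 0.01662 ≈ 0.0166 bits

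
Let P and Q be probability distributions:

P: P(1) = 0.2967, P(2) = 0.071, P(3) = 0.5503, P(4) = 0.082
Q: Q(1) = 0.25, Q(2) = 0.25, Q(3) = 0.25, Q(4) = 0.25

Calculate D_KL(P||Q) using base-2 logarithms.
0.4389 bits

D_KL(P||Q) = Σ P(x) log₂(P(x)/Q(x))

Computing term by term:
  P(1)·log₂(P(1)/Q(1)) = 0.2967·log₂(0.2967/0.25) = 0.07331
  P(2)·log₂(P(2)/Q(2)) = 0.071·log₂(0.071/0.25) = -0.12894
  P(3)·log₂(P(3)/Q(3)) = 0.5503·log₂(0.5503/0.25) = 0.62640
  P(4)·log₂(P(4)/Q(4)) = 0.082·log₂(0.082/0.25) = -0.13188

D_KL(P||Q) = 0.07331 - 0.12894 + 0.62640 - 0.13188 = 0.43889 ≈ 0.4389 bits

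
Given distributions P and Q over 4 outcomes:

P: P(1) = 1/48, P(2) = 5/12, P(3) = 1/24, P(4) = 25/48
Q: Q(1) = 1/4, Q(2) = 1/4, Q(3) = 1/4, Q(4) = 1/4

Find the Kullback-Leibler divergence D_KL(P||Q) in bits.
0.6762 bits

D_KL(P||Q) = Σ P(x) log₂(P(x)/Q(x))

Computing term by term:
  P(1)·log₂(P(1)/Q(1)) = (1/48)·log₂((1/48)/(1/4)) = -0.07469
  P(2)·log₂(P(2)/Q(2)) = (5/12)·log₂((5/12)/(1/4)) = 0.30707
  P(3)·log₂(P(3)/Q(3)) = (1/24)·log₂((1/24)/(1/4)) = -0.10771
  P(4)·log₂(P(4)/Q(4)) = (25/48)·log₂((25/48)/(1/4)) = 0.55151

D_KL(P||Q) = -0.07469 + 0.30707 - 0.10771 + 0.55151 = 0.67618 ≈ 0.6762 bits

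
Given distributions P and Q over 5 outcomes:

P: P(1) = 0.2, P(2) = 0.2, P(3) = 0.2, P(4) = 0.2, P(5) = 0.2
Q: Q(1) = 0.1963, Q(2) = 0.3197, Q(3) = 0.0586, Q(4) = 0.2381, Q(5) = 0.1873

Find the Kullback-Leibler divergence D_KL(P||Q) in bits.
0.1929 bits

D_KL(P||Q) = Σ P(x) log₂(P(x)/Q(x))

Computing term by term:
  P(1)·log₂(P(1)/Q(1)) = 0.2·log₂(0.2/0.1963) = 0.00539
  P(2)·log₂(P(2)/Q(2)) = 0.2·log₂(0.2/0.3197) = -0.13534
  P(3)·log₂(P(3)/Q(3)) = 0.2·log₂(0.2/0.0586) = 0.35421
  P(4)·log₂(P(4)/Q(4)) = 0.2·log₂(0.2/0.2381) = -0.05031
  P(5)·log₂(P(5)/Q(5)) = 0.2·log₂(0.2/0.1873) = 0.01893

D_KL(P||Q) = 0.00539 - 0.13534 + 0.35421 - 0.05031 + 0.01893 = 0.19288 ≈ 0.1929 bits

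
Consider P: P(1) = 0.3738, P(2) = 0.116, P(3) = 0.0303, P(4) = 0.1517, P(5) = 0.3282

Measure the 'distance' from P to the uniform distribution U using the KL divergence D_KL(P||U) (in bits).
0.3376 bits

U(i) = 1/5 for all i

D_KL(P||U) = Σ P(x) log₂(P(x) / (1/5))
           = Σ P(x) log₂(P(x)) + log₂(5)
           = log₂(5) - H(P)

H(P) = -Σ P(x) log₂(P(x)):
  -P(1)·log₂(P(1)) = -(0.3738)·log₂(0.3738) = 0.53067
  -P(2)·log₂(P(2)) = -(0.116)·log₂(0.116) = 0.36051
  -P(3)·log₂(P(3)) = -(0.0303)·log₂(0.0303) = 0.15285
  -P(4)·log₂(P(4)) = -(0.1517)·log₂(0.1517) = 0.41273
  -P(5)·log₂(P(5)) = -(0.3282)·log₂(0.3282) = 0.52753
H(P) = 0.53067 + 0.36051 + 0.15285 + 0.41273 + 0.52753 = 1.98429 bits

log₂(5) = 2.32193 bits

D_KL(P||U) = 2.32193 - 1.98429 = 0.33764 ≈ 0.3376 bits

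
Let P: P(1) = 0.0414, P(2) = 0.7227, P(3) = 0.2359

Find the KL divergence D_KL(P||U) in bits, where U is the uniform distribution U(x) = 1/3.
0.5646 bits

U(i) = 1/3 for all i

D_KL(P||U) = Σ P(x) log₂(P(x) / (1/3))
           = Σ P(x) log₂(P(x)) + log₂(3)
           = log₂(3) - H(P)

H(P) = -Σ P(x) log₂(P(x)):
  -P(1)·log₂(P(1)) = -(0.0414)·log₂(0.0414) = 0.19020
  -P(2)·log₂(P(2)) = -(0.7227)·log₂(0.7227) = 0.33861
  -P(3)·log₂(P(3)) = -(0.2359)·log₂(0.2359) = 0.49156
H(P) = 0.19020 + 0.33861 + 0.49156 = 1.02037 bits

log₂(3) = 1.58496 bits

D_KL(P||U) = 1.58496 - 1.02037 = 0.56459 ≈ 0.5646 bits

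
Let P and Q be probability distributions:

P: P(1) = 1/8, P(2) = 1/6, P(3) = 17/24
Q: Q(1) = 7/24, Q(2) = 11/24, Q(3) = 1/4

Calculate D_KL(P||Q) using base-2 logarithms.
0.6682 bits

D_KL(P||Q) = Σ P(x) log₂(P(x)/Q(x))

Computing term by term:
  P(1)·log₂(P(1)/Q(1)) = (1/8)·log₂((1/8)/(7/24)) = -0.15280
  P(2)·log₂(P(2)/Q(2)) = (1/6)·log₂((1/6)/(11/24)) = -0.24324
  P(3)·log₂(P(3)/Q(3)) = (17/24)·log₂((17/24)/(1/4)) = 1.06427

D_KL(P||Q) = -0.15280 - 0.24324 + 1.06427 = 0.66823 ≈ 0.6682 bits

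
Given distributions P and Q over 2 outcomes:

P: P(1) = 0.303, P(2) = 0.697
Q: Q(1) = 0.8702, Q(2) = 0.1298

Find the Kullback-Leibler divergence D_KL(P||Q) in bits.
1.2290 bits

D_KL(P||Q) = Σ P(x) log₂(P(x)/Q(x))

Computing term by term:
  P(1)·log₂(P(1)/Q(1)) = 0.303·log₂(0.303/0.8702) = -0.46117
  P(2)·log₂(P(2)/Q(2)) = 0.697·log₂(0.697/0.1298) = 1.69013

D_KL(P||Q) = -0.46117 + 1.69013 = 1.22896 ≈ 1.2290 bits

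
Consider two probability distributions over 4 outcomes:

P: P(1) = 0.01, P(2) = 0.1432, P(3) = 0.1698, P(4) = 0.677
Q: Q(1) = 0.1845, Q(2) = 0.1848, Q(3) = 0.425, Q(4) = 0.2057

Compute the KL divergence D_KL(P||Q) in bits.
0.8440 bits

D_KL(P||Q) = Σ P(x) log₂(P(x)/Q(x))

Computing term by term:
  P(1)·log₂(P(1)/Q(1)) = 0.01·log₂(0.01/0.1845) = -0.04206
  P(2)·log₂(P(2)/Q(2)) = 0.1432·log₂(0.1432/0.1848) = -0.05269
  P(3)·log₂(P(3)/Q(3)) = 0.1698·log₂(0.1698/0.425) = -0.22475
  P(4)·log₂(P(4)/Q(4)) = 0.677·log₂(0.677/0.2057) = 1.16350

D_KL(P||Q) = -0.04206 - 0.05269 - 0.22475 + 1.16350 = 0.84400 ≈ 0.8440 bits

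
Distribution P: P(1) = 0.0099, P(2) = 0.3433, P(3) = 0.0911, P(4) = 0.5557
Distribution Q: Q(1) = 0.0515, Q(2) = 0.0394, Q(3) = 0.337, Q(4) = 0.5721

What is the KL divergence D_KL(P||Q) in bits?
0.8534 bits

D_KL(P||Q) = Σ P(x) log₂(P(x)/Q(x))

Computing term by term:
  P(1)·log₂(P(1)/Q(1)) = 0.0099·log₂(0.0099/0.0515) = -0.02355
  P(2)·log₂(P(2)/Q(2)) = 0.3433·log₂(0.3433/0.0394) = 1.07220
  P(3)·log₂(P(3)/Q(3)) = 0.0911·log₂(0.0911/0.337) = -0.17193
  P(4)·log₂(P(4)/Q(4)) = 0.5557·log₂(0.5557/0.5721) = -0.02332

D_KL(P||Q) = -0.02355 + 1.07220 - 0.17193 - 0.02332 = 0.85340 ≈ 0.8534 bits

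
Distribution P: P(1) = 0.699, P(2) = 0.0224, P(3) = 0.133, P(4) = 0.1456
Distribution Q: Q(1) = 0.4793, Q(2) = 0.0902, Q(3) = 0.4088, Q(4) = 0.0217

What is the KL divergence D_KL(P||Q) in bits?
0.5199 bits

D_KL(P||Q) = Σ P(x) log₂(P(x)/Q(x))

Computing term by term:
  P(1)·log₂(P(1)/Q(1)) = 0.699·log₂(0.699/0.4793) = 0.38051
  P(2)·log₂(P(2)/Q(2)) = 0.0224·log₂(0.0224/0.0902) = -0.04502
  P(3)·log₂(P(3)/Q(3)) = 0.133·log₂(0.133/0.4088) = -0.21546
  P(4)·log₂(P(4)/Q(4)) = 0.1456·log₂(0.1456/0.0217) = 0.39985

D_KL(P||Q) = 0.38051 - 0.04502 - 0.21546 + 0.39985 = 0.51988 ≈ 0.5199 bits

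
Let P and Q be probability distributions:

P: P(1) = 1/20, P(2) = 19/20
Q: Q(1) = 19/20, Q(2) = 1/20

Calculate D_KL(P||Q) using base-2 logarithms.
3.8231 bits

D_KL(P||Q) = Σ P(x) log₂(P(x)/Q(x))

Computing term by term:
  P(1)·log₂(P(1)/Q(1)) = (1/20)·log₂((1/20)/(19/20)) = -0.21240
  P(2)·log₂(P(2)/Q(2)) = (19/20)·log₂((19/20)/(1/20)) = 4.03553

D_KL(P||Q) = -0.21240 + 4.03553 = 3.82313 ≈ 3.8231 bits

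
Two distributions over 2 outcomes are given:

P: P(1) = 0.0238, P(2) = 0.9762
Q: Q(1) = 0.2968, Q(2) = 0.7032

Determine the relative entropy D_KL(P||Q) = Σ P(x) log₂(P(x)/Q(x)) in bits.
0.3753 bits

D_KL(P||Q) = Σ P(x) log₂(P(x)/Q(x))

Computing term by term:
  P(1)·log₂(P(1)/Q(1)) = 0.0238·log₂(0.0238/0.2968) = -0.08664
  P(2)·log₂(P(2)/Q(2)) = 0.9762·log₂(0.9762/0.7032) = 0.46198

D_KL(P||Q) = -0.08664 + 0.46198 = 0.37534 ≈ 0.3753 bits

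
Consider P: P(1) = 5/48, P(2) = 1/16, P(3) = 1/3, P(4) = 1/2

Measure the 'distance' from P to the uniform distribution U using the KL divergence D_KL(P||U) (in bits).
0.3818 bits

U(i) = 1/4 for all i

D_KL(P||U) = Σ P(x) log₂(P(x) / (1/4))
           = Σ P(x) log₂(P(x)) + log₂(4)
           = log₂(4) - H(P)

H(P) = -Σ P(x) log₂(P(x)):
  -P(1)·log₂(P(1)) = -(5/48)·log₂(5/48) = 0.33990
  -P(2)·log₂(P(2)) = -(1/16)·log₂(1/16) = 0.25000
  -P(3)·log₂(P(3)) = -(1/3)·log₂(1/3) = 0.52832
  -P(4)·log₂(P(4)) = -(1/2)·log₂(1/2) = 0.50000
H(P) = 0.33990 + 0.25000 + 0.52832 + 0.50000 = 1.61822 bits

log₂(4) = 2.00000 bits

D_KL(P||U) = 2.00000 - 1.61822 = 0.38178 ≈ 0.3818 bits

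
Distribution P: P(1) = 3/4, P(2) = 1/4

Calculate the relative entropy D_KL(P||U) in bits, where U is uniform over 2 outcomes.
0.1887 bits

U(i) = 1/2 for all i

D_KL(P||U) = Σ P(x) log₂(P(x) / (1/2))
           = Σ P(x) log₂(P(x)) + log₂(2)
           = log₂(2) - H(P)

H(P) = -Σ P(x) log₂(P(x)):
  -P(1)·log₂(P(1)) = -(3/4)·log₂(3/4) = 0.31128
  -P(2)·log₂(P(2)) = -(1/4)·log₂(1/4) = 0.50000
H(P) = 0.31128 + 0.50000 = 0.81128 bits

log₂(2) = 1.00000 bits

D_KL(P||U) = 1.00000 - 0.81128 = 0.18872 ≈ 0.1887 bits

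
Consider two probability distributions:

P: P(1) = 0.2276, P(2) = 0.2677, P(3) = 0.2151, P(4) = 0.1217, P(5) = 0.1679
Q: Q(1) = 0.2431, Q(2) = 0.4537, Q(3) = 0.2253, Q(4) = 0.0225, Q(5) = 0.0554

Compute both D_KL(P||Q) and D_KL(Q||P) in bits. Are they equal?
D_KL(P||Q) = 0.3252 bits, D_KL(Q||P) = 0.2401 bits. No, they are not equal.

D_KL(P||Q) = Σ P(x) log₂(P(x)/Q(x))

Computing term by term:
  P(1)·log₂(P(1)/Q(1)) = 0.2276·log₂(0.2276/0.2431) = -0.02163
  P(2)·log₂(P(2)/Q(2)) = 0.2677·log₂(0.2677/0.4537) = -0.20375
  P(3)·log₂(P(3)/Q(3)) = 0.2151·log₂(0.2151/0.2253) = -0.01438
  P(4)·log₂(P(4)/Q(4)) = 0.1217·log₂(0.1217/0.0225) = 0.29638
  P(5)·log₂(P(5)/Q(5)) = 0.1679·log₂(0.1679/0.0554) = 0.26858

D_KL(P||Q) = -0.02163 - 0.20375 - 0.01438 + 0.29638 + 0.26858 = 0.32520 ≈ 0.3252 bits

D_KL(Q||P) = Σ Q(x) log₂(Q(x)/P(x))

Computing term by term:
  Q(1)·log₂(Q(1)/P(1)) = 0.2431·log₂(0.2431/0.2276) = 0.02311
  Q(2)·log₂(Q(2)/P(2)) = 0.4537·log₂(0.4537/0.2677) = 0.34532
  Q(3)·log₂(Q(3)/P(3)) = 0.2253·log₂(0.2253/0.2151) = 0.01506
  Q(4)·log₂(Q(4)/P(4)) = 0.0225·log₂(0.0225/0.1217) = -0.05479
  Q(5)·log₂(Q(5)/P(5)) = 0.0554·log₂(0.0554/0.1679) = -0.08862

D_KL(Q||P) = 0.02311 + 0.34532 + 0.01506 - 0.05479 - 0.08862 = 0.24008 ≈ 0.2401 bits

These are NOT equal (difference: 0.0851 bits). KL divergence is asymmetric: D_KL(P||Q) ≠ D_KL(Q||P) in general.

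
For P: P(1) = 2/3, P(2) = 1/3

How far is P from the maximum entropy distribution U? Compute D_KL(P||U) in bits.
0.0817 bits

U(i) = 1/2 for all i

D_KL(P||U) = Σ P(x) log₂(P(x) / (1/2))
           = Σ P(x) log₂(P(x)) + log₂(2)
           = log₂(2) - H(P)

H(P) = -Σ P(x) log₂(P(x)):
  -P(1)·log₂(P(1)) = -(2/3)·log₂(2/3) = 0.38998
  -P(2)·log₂(P(2)) = -(1/3)·log₂(1/3) = 0.52832
H(P) = 0.38998 + 0.52832 = 0.91830 bits

log₂(2) = 1.00000 bits

D_KL(P||U) = 1.00000 - 0.91830 = 0.08170 ≈ 0.0817 bits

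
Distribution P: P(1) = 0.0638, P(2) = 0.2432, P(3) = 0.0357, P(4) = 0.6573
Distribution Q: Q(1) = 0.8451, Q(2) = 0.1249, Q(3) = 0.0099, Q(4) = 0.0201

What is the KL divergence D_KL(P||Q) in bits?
3.3691 bits

D_KL(P||Q) = Σ P(x) log₂(P(x)/Q(x))

Computing term by term:
  P(1)·log₂(P(1)/Q(1)) = 0.0638·log₂(0.0638/0.8451) = -0.23781
  P(2)·log₂(P(2)/Q(2)) = 0.2432·log₂(0.2432/0.1249) = 0.23381
  P(3)·log₂(P(3)/Q(3)) = 0.0357·log₂(0.0357/0.0099) = 0.06606
  P(4)·log₂(P(4)/Q(4)) = 0.6573·log₂(0.6573/0.0201) = 3.30706

D_KL(P||Q) = -0.23781 + 0.23381 + 0.06606 + 3.30706 = 3.36912 ≈ 3.3691 bits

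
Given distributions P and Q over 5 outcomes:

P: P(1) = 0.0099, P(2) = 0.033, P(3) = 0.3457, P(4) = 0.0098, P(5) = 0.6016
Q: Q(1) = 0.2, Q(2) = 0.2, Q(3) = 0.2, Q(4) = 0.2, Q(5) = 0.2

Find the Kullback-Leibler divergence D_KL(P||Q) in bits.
1.0574 bits

D_KL(P||Q) = Σ P(x) log₂(P(x)/Q(x))

Computing term by term:
  P(1)·log₂(P(1)/Q(1)) = 0.0099·log₂(0.0099/0.2) = -0.04293
  P(2)·log₂(P(2)/Q(2)) = 0.033·log₂(0.033/0.2) = -0.08578
  P(3)·log₂(P(3)/Q(3)) = 0.3457·log₂(0.3457/0.2) = 0.27294
  P(4)·log₂(P(4)/Q(4)) = 0.0098·log₂(0.0098/0.2) = -0.04264
  P(5)·log₂(P(5)/Q(5)) = 0.6016·log₂(0.6016/0.2) = 0.95582

D_KL(P||Q) = -0.04293 - 0.08578 + 0.27294 - 0.04264 + 0.95582 = 1.05741 ≈ 1.0574 bits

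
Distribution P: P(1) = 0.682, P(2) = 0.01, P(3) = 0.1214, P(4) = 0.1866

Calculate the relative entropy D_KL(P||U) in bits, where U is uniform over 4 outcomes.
0.7357 bits

U(i) = 1/4 for all i

D_KL(P||U) = Σ P(x) log₂(P(x) / (1/4))
           = Σ P(x) log₂(P(x)) + log₂(4)
           = log₂(4) - H(P)

H(P) = -Σ P(x) log₂(P(x)):
  -P(1)·log₂(P(1)) = -(0.682)·log₂(0.682) = 0.37657
  -P(2)·log₂(P(2)) = -(0.01)·log₂(0.01) = 0.06644
  -P(3)·log₂(P(3)) = -(0.1214)·log₂(0.1214) = 0.36932
  -P(4)·log₂(P(4)) = -(0.1866)·log₂(0.1866) = 0.45194
H(P) = 0.37657 + 0.06644 + 0.36932 + 0.45194 = 1.26427 bits

log₂(4) = 2.00000 bits

D_KL(P||U) = 2.00000 - 1.26427 = 0.73573 ≈ 0.7357 bits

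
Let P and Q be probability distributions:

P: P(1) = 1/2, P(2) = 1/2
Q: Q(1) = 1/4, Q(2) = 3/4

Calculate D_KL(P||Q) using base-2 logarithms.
0.2075 bits

D_KL(P||Q) = Σ P(x) log₂(P(x)/Q(x))

Computing term by term:
  P(1)·log₂(P(1)/Q(1)) = (1/2)·log₂((1/2)/(1/4)) = 0.50000
  P(2)·log₂(P(2)/Q(2)) = (1/2)·log₂((1/2)/(3/4)) = -0.29248

D_KL(P||Q) = 0.50000 - 0.29248 = 0.20752 ≈ 0.2075 bits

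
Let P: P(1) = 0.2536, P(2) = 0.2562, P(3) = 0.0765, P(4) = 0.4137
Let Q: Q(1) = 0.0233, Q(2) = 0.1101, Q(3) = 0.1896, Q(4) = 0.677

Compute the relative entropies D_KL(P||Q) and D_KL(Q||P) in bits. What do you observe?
D_KL(P||Q) = 0.7915 bits, D_KL(Q||P) = 0.5149 bits. The two directions give different values (D_KL(P||Q) exceeds D_KL(Q||P) by 0.2766 bits): KL divergence is asymmetric.

D_KL(P||Q) = Σ P(x) log₂(P(x)/Q(x))

Computing term by term:
  P(1)·log₂(P(1)/Q(1)) = 0.2536·log₂(0.2536/0.0233) = 0.87344
  P(2)·log₂(P(2)/Q(2)) = 0.2562·log₂(0.2562/0.1101) = 0.31217
  P(3)·log₂(P(3)/Q(3)) = 0.0765·log₂(0.0765/0.1896) = -0.10017
  P(4)·log₂(P(4)/Q(4)) = 0.4137·log₂(0.4137/0.677) = -0.29396

D_KL(P||Q) = 0.87344 + 0.31217 - 0.10017 - 0.29396 = 0.79148 ≈ 0.7915 bits

D_KL(Q||P) = Σ Q(x) log₂(Q(x)/P(x))

Computing term by term:
  Q(1)·log₂(Q(1)/P(1)) = 0.0233·log₂(0.0233/0.2536) = -0.08025
  Q(2)·log₂(Q(2)/P(2)) = 0.1101·log₂(0.1101/0.2562) = -0.13415
  Q(3)·log₂(Q(3)/P(3)) = 0.1896·log₂(0.1896/0.0765) = 0.24827
  Q(4)·log₂(Q(4)/P(4)) = 0.677·log₂(0.677/0.4137) = 0.48106

D_KL(Q||P) = -0.08025 - 0.13415 + 0.24827 + 0.48106 = 0.51493 ≈ 0.5149 bits

These are NOT equal (difference: 0.2766 bits). KL divergence is asymmetric: D_KL(P||Q) ≠ D_KL(Q||P) in general.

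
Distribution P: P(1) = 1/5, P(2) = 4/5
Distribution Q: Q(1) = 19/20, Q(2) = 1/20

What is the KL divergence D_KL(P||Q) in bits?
2.7504 bits

D_KL(P||Q) = Σ P(x) log₂(P(x)/Q(x))

Computing term by term:
  P(1)·log₂(P(1)/Q(1)) = (1/5)·log₂((1/5)/(19/20)) = -0.44959
  P(2)·log₂(P(2)/Q(2)) = (4/5)·log₂((4/5)/(1/20)) = 3.20000

D_KL(P||Q) = -0.44959 + 3.20000 = 2.75041 ≈ 2.7504 bits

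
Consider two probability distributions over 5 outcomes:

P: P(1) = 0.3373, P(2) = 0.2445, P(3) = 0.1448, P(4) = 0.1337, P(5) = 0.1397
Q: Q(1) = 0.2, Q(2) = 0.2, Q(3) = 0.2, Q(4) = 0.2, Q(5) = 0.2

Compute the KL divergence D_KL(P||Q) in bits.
0.1077 bits

D_KL(P||Q) = Σ P(x) log₂(P(x)/Q(x))

Computing term by term:
  P(1)·log₂(P(1)/Q(1)) = 0.3373·log₂(0.3373/0.2) = 0.25434
  P(2)·log₂(P(2)/Q(2)) = 0.2445·log₂(0.2445/0.2) = 0.07086
  P(3)·log₂(P(3)/Q(3)) = 0.1448·log₂(0.1448/0.2) = -0.06747
  P(4)·log₂(P(4)/Q(4)) = 0.1337·log₂(0.1337/0.2) = -0.07768
  P(5)·log₂(P(5)/Q(5)) = 0.1397·log₂(0.1397/0.2) = -0.07232

D_KL(P||Q) = 0.25434 + 0.07086 - 0.06747 - 0.07768 - 0.07232 = 0.10773 ≈ 0.1077 bits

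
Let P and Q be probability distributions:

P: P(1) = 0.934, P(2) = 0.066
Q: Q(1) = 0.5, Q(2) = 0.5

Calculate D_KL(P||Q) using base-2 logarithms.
0.6492 bits

D_KL(P||Q) = Σ P(x) log₂(P(x)/Q(x))

Computing term by term:
  P(1)·log₂(P(1)/Q(1)) = 0.934·log₂(0.934/0.5) = 0.84200
  P(2)·log₂(P(2)/Q(2)) = 0.066·log₂(0.066/0.5) = -0.19281

D_KL(P||Q) = 0.84200 - 0.19281 = 0.64919 ≈ 0.6492 bits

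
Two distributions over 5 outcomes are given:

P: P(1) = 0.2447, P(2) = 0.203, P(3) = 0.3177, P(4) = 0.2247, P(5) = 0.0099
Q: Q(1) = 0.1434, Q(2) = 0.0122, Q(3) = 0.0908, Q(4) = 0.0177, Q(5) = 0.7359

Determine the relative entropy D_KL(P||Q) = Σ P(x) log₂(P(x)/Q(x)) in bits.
2.3484 bits

D_KL(P||Q) = Σ P(x) log₂(P(x)/Q(x))

Computing term by term:
  P(1)·log₂(P(1)/Q(1)) = 0.2447·log₂(0.2447/0.1434) = 0.18866
  P(2)·log₂(P(2)/Q(2)) = 0.203·log₂(0.203/0.0122) = 0.82347
  P(3)·log₂(P(3)/Q(3)) = 0.3177·log₂(0.3177/0.0908) = 0.57405
  P(4)·log₂(P(4)/Q(4)) = 0.2247·log₂(0.2247/0.0177) = 0.82379
  P(5)·log₂(P(5)/Q(5)) = 0.0099·log₂(0.0099/0.7359) = -0.06154

D_KL(P||Q) = 0.18866 + 0.82347 + 0.57405 + 0.82379 - 0.06154 = 2.34843 ≈ 2.3484 bits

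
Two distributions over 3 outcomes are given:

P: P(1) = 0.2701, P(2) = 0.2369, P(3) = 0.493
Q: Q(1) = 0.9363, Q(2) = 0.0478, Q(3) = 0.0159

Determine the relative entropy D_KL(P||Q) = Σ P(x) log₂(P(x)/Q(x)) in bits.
2.5052 bits

D_KL(P||Q) = Σ P(x) log₂(P(x)/Q(x))

Computing term by term:
  P(1)·log₂(P(1)/Q(1)) = 0.2701·log₂(0.2701/0.9363) = -0.48442
  P(2)·log₂(P(2)/Q(2)) = 0.2369·log₂(0.2369/0.0478) = 0.54705
  P(3)·log₂(P(3)/Q(3)) = 0.493·log₂(0.493/0.0159) = 2.44256

D_KL(P||Q) = -0.48442 + 0.54705 + 2.44256 = 2.50519 ≈ 2.5052 bits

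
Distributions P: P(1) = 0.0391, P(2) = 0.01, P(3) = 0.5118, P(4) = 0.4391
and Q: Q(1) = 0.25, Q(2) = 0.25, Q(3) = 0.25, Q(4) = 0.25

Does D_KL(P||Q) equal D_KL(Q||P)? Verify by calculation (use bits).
D_KL(P||Q) = 0.7347 bits, D_KL(Q||P) = 1.3686 bits. No — D_KL(P||Q) ≠ D_KL(Q||P) for this pair.

D_KL(P||Q) = Σ P(x) log₂(P(x)/Q(x))

Computing term by term:
  P(1)·log₂(P(1)/Q(1)) = 0.0391·log₂(0.0391/0.25) = -0.10466
  P(2)·log₂(P(2)/Q(2)) = 0.01·log₂(0.01/0.25) = -0.04644
  P(3)·log₂(P(3)/Q(3)) = 0.5118·log₂(0.5118/0.25) = 0.52902
  P(4)·log₂(P(4)/Q(4)) = 0.4391·log₂(0.4391/0.25) = 0.35682

D_KL(P||Q) = -0.10466 - 0.04644 + 0.52902 + 0.35682 = 0.73474 ≈ 0.7347 bits

D_KL(Q||P) = Σ Q(x) log₂(Q(x)/P(x))

Computing term by term:
  Q(1)·log₂(Q(1)/P(1)) = 0.25·log₂(0.25/0.0391) = 0.66917
  Q(2)·log₂(Q(2)/P(2)) = 0.25·log₂(0.25/0.01) = 1.16096
  Q(3)·log₂(Q(3)/P(3)) = 0.25·log₂(0.25/0.5118) = -0.25841
  Q(4)·log₂(Q(4)/P(4)) = 0.25·log₂(0.25/0.4391) = -0.20316

D_KL(Q||P) = 0.66917 + 1.16096 - 0.25841 - 0.20316 = 1.36856 ≈ 1.3686 bits

These are NOT equal (difference: 0.6339 bits). KL divergence is asymmetric: D_KL(P||Q) ≠ D_KL(Q||P) in general.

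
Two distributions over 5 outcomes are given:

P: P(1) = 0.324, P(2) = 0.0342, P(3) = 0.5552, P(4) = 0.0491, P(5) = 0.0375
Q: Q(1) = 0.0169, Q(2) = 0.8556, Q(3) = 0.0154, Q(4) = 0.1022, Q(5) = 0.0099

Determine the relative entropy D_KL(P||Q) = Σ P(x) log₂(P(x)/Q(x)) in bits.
4.1133 bits

D_KL(P||Q) = Σ P(x) log₂(P(x)/Q(x))

Computing term by term:
  P(1)·log₂(P(1)/Q(1)) = 0.324·log₂(0.324/0.0169) = 1.38053
  P(2)·log₂(P(2)/Q(2)) = 0.0342·log₂(0.0342/0.8556) = -0.15885
  P(3)·log₂(P(3)/Q(3)) = 0.5552·log₂(0.5552/0.0154) = 2.87150
  P(4)·log₂(P(4)/Q(4)) = 0.0491·log₂(0.0491/0.1022) = -0.05193
  P(5)·log₂(P(5)/Q(5)) = 0.0375·log₂(0.0375/0.0099) = 0.07205

D_KL(P||Q) = 1.38053 - 0.15885 + 2.87150 - 0.05193 + 0.07205 = 4.11330 ≈ 4.1133 bits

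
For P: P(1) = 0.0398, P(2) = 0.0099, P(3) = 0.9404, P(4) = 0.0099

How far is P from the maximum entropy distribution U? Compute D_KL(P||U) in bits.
1.5997 bits

U(i) = 1/4 for all i

D_KL(P||U) = Σ P(x) log₂(P(x) / (1/4))
           = Σ P(x) log₂(P(x)) + log₂(4)
           = log₂(4) - H(P)

H(P) = -Σ P(x) log₂(P(x)):
  -P(1)·log₂(P(1)) = -(0.0398)·log₂(0.0398) = 0.18511
  -P(2)·log₂(P(2)) = -(0.0099)·log₂(0.0099) = 0.06592
  -P(3)·log₂(P(3)) = -(0.9404)·log₂(0.9404) = 0.08337
  -P(4)·log₂(P(4)) = -(0.0099)·log₂(0.0099) = 0.06592
H(P) = 0.18511 + 0.06592 + 0.08337 + 0.06592 = 0.40032 bits

log₂(4) = 2.00000 bits

D_KL(P||U) = 2.00000 - 0.40032 = 1.59968 ≈ 1.5997 bits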